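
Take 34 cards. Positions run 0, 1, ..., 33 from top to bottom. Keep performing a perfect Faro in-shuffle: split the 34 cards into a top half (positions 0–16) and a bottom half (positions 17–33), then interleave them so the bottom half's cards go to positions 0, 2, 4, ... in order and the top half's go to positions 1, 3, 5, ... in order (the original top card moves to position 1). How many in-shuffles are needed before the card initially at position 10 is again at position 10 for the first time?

Follow position 10 under repeated in-shuffles:
10 → 21 → 8 → 17 → 0 → 1 → 3 → 7 → 15 → 31 → 28 → 22 → 10
It first returns after 12 in-shuffles.

12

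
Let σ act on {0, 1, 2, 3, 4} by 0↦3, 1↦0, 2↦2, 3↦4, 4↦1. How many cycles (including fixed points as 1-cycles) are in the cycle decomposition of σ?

Cycle decomposition: (0 3 4 1) (2).
2 cycles.

2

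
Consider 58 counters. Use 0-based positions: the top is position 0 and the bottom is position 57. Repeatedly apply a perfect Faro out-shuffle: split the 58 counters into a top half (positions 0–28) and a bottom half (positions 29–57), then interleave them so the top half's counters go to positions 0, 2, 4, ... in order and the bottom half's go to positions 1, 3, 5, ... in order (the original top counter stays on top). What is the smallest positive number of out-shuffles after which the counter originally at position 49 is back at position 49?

18

Follow position 49 under repeated out-shuffles:
49 → 41 → 25 → 50 → 43 → 29 → 1 → 2 → 4 → 8 → 16 → 32 → 7 → 14 → 28 → 56 → 55 → 53 → 49
It first returns after 18 out-shuffles.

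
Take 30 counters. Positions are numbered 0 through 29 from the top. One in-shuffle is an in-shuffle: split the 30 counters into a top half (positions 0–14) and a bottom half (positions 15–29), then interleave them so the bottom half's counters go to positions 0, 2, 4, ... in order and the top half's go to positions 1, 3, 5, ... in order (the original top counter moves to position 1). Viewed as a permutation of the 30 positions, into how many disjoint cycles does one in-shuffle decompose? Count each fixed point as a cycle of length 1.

Trace each unvisited position around until it returns:
(0 1 3 7 15) (2 5 11 23 16) (4 9 19 8 17) (6 13 27 24 18) (10 21 12 25 20) (14 29 28 26 22)
6 cycles in total.

6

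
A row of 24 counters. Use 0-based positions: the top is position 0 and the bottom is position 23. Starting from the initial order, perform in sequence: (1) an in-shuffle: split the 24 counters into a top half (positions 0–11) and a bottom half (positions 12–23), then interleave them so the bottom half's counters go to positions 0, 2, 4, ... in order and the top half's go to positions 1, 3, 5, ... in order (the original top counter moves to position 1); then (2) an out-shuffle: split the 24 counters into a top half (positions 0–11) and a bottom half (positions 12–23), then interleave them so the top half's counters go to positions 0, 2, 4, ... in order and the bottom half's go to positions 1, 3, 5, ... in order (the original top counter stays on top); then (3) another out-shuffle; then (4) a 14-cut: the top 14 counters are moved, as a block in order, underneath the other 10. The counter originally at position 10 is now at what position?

1

Track the counter from position 10 forward through each operation:
  after op 1 (in-shuffle): 10 → 21
  after op 2 (out-shuffle): 21 → 19
  after op 3 (out-shuffle): 19 → 15
  after op 4 (cut 14): 15 → 1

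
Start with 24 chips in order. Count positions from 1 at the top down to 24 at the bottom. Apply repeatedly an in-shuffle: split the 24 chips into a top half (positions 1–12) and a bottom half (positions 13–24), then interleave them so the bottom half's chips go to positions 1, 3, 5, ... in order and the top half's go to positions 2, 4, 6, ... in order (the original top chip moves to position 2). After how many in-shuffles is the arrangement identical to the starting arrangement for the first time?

20

The in-shuffle permutes the 24 positions with cycle lengths [4, 20].
Every chip is home exactly when every cycle has completed a whole number of laps, i.e. after lcm(4, 20) = 20 in-shuffles.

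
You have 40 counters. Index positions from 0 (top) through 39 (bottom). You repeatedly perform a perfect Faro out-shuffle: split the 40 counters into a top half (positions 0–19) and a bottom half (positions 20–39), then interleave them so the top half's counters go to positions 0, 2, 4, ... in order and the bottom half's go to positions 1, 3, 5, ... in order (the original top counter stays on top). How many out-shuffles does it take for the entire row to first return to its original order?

12

The out-shuffle permutes the 40 positions with cycle lengths [1, 1, 2, 12, 12, 12].
Every counter is home exactly when every cycle has completed a whole number of laps, i.e. after lcm(1, 2, 12) = 12 out-shuffles.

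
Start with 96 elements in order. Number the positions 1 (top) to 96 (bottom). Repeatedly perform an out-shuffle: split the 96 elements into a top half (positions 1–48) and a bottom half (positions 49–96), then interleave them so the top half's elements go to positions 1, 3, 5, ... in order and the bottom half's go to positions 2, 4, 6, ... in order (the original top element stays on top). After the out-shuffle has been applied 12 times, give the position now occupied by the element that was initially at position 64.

Track the element's position through each out-shuffle:
64 → 32 → 63 → 30 → 59 → 22 → 43 → 85 → 74 → 52 → 8 → 15 → 29

29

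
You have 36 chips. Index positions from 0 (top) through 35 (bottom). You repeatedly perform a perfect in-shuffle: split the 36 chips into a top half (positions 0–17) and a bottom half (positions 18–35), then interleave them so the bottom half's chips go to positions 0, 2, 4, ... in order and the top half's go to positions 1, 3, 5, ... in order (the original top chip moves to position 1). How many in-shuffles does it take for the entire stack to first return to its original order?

36

The in-shuffle permutes the 36 positions with cycle lengths [36].
Every chip is home exactly when every cycle has completed a whole number of laps, i.e. after lcm(36) = 36 in-shuffles.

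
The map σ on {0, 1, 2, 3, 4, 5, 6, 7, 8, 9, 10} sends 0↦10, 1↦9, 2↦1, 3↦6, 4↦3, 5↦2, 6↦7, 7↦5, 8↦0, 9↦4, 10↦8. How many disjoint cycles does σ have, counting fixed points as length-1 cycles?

Cycle decomposition: (0 10 8) (1 9 4 3 6 7 5 2).
2 cycles.

2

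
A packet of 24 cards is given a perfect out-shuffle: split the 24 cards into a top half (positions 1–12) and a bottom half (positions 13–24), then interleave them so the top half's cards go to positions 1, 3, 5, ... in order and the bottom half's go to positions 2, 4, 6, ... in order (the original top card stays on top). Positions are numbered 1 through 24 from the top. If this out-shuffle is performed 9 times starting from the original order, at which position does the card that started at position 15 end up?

Track the card's position through each out-shuffle:
15 → 6 → 11 → 21 → 18 → 12 → 23 → 22 → 20 → 16

16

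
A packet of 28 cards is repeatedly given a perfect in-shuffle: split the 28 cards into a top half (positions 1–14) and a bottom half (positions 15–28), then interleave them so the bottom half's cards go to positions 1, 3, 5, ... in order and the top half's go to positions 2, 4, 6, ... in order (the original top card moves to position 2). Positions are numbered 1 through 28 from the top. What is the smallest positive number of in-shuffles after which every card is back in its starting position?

28

The in-shuffle permutes the 28 positions with cycle lengths [28].
Every card is home exactly when every cycle has completed a whole number of laps, i.e. after lcm(28) = 28 in-shuffles.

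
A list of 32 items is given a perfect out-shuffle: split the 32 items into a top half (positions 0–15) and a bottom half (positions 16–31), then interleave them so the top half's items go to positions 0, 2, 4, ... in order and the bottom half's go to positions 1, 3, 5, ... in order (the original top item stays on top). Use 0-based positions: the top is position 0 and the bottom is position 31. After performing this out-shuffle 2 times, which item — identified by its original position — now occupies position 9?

10

Work backwards from position 9, undoing one out-shuffle at a time:
9 ← 20 ← 10
So the item now at position 9 started at position 10.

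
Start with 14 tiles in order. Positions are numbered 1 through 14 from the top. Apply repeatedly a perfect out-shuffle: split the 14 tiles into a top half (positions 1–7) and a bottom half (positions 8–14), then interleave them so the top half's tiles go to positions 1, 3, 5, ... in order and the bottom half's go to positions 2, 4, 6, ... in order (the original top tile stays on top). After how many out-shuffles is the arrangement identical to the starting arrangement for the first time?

The out-shuffle permutes the 14 positions with cycle lengths [1, 1, 12].
Every tile is home exactly when every cycle has completed a whole number of laps, i.e. after lcm(1, 12) = 12 out-shuffles.

12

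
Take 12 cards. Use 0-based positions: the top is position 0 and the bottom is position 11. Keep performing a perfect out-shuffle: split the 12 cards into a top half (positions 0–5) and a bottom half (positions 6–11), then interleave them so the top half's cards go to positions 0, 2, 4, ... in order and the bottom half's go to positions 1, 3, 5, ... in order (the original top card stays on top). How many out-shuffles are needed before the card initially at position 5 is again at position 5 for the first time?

10

Follow position 5 under repeated out-shuffles:
5 → 10 → 9 → 7 → 3 → 6 → 1 → 2 → 4 → 8 → 5
It first returns after 10 out-shuffles.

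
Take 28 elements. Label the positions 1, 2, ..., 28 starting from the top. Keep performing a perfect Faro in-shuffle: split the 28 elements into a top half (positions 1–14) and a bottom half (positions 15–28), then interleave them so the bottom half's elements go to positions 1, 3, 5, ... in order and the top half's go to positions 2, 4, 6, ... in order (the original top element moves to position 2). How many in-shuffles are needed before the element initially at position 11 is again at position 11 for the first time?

Follow position 11 under repeated in-shuffles:
11 → 22 → 15 → 1 → 2 → 4 → 8 → 16 → ... → 11 (length 28)
It first returns after 28 in-shuffles.

28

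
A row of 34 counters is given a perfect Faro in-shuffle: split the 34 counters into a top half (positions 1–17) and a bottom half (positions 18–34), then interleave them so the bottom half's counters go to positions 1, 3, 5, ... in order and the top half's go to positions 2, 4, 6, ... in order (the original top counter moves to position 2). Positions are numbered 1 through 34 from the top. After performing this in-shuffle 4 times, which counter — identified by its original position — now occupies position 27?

Work backwards from position 27, undoing one in-shuffle at a time:
27 ← 31 ← 33 ← 34 ← 17
So the counter now at position 27 started at position 17.

17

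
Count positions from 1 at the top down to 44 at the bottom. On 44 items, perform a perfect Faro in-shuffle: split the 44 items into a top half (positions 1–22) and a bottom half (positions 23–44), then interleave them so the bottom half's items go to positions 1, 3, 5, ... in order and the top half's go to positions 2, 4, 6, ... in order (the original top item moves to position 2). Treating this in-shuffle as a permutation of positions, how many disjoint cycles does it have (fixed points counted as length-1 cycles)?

Trace each unvisited position around until it returns:
(1 2 4 8 16 32 ... len 12) (3 6 12 24) (5 10 20 40 35 25) (7 14 28 11 22 44 ... len 12) (9 18 36 27) (15 30) (21 42 39 33)
7 cycles in total.

7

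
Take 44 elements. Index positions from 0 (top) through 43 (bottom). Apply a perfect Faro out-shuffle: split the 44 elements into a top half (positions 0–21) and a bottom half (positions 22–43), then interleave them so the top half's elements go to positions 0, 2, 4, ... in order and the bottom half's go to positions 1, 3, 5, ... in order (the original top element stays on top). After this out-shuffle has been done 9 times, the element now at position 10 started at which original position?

Work backwards from position 10, undoing one out-shuffle at a time:
10 ← 5 ← 24 ← 12 ← 6 ← 3 ← 23 ← 33 ← 38 ← 19
So the element now at position 10 started at position 19.

19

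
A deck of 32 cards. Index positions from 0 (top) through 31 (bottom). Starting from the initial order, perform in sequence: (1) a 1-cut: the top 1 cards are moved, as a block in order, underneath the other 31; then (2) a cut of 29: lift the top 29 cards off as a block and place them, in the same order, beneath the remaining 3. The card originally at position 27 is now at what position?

29

Track the card from position 27 forward through each operation:
  after op 1 (cut 1): 27 → 26
  after op 2 (cut 29): 26 → 29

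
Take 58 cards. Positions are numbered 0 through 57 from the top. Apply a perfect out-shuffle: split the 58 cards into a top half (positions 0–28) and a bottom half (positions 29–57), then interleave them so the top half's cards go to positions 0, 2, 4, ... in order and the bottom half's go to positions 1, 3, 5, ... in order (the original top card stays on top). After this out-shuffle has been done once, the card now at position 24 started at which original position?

12

Work backwards from position 24, undoing one out-shuffle at a time:
24 ← 12
So the card now at position 24 started at position 12.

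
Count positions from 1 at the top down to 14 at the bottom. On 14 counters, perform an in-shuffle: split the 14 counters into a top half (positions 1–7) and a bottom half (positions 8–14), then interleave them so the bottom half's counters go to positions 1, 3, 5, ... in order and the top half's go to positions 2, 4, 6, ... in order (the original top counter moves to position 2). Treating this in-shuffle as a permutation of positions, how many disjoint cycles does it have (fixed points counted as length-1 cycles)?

Trace each unvisited position around until it returns:
(1 2 4 8) (3 6 12 9) (5 10) (7 14 13 11)
4 cycles in total.

4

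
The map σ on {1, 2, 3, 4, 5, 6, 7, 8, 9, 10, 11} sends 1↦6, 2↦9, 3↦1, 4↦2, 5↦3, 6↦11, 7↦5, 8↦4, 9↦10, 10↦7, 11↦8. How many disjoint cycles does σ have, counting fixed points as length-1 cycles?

Cycle decomposition: (1 6 11 8 4 2 9 10 7 5 3).
1 cycle.

1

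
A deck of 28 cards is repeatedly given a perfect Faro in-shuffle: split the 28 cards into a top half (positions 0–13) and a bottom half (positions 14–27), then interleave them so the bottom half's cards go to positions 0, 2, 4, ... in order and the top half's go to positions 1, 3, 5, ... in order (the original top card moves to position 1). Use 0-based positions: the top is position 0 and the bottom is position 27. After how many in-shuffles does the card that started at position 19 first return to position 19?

Follow position 19 under repeated in-shuffles:
19 → 10 → 21 → 14 → 0 → 1 → 3 → 7 → ... → 19 (length 28)
It first returns after 28 in-shuffles.

28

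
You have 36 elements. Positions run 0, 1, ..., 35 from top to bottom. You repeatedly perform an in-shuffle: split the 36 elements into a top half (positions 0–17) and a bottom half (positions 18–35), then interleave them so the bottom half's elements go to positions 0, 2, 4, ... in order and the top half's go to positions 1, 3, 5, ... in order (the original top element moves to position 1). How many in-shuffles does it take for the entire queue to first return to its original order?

36

The in-shuffle permutes the 36 positions with cycle lengths [36].
Every element is home exactly when every cycle has completed a whole number of laps, i.e. after lcm(36) = 36 in-shuffles.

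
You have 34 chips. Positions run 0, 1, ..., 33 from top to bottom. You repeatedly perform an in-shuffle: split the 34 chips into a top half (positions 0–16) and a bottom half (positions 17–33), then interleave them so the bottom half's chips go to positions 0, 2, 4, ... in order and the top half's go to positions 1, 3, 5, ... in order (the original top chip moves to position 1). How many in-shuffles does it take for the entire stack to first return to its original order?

The in-shuffle permutes the 34 positions with cycle lengths [3, 3, 4, 12, 12].
Every chip is home exactly when every cycle has completed a whole number of laps, i.e. after lcm(3, 4, 12) = 12 in-shuffles.

12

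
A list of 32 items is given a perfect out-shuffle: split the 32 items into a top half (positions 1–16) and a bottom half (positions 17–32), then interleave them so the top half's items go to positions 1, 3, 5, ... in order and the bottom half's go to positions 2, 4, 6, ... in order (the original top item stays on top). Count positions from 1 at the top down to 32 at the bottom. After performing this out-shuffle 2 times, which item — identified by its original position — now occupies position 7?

18

Work backwards from position 7, undoing one out-shuffle at a time:
7 ← 4 ← 18
So the item now at position 7 started at position 18.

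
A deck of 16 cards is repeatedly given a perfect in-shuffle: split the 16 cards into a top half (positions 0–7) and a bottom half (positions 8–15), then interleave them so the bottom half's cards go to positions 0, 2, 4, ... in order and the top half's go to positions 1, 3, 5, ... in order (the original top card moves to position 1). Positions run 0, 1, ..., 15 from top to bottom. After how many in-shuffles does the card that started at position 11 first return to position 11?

8

Follow position 11 under repeated in-shuffles:
11 → 6 → 13 → 10 → 4 → 9 → 2 → 5 → 11
It first returns after 8 in-shuffles.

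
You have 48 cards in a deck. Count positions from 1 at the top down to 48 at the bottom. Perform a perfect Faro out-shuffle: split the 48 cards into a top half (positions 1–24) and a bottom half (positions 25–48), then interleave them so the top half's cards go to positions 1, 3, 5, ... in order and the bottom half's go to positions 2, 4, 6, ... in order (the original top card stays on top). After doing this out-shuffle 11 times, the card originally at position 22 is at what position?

4

Track the card's position through each out-shuffle:
22 → 43 → 38 → 28 → 8 → 15 → 29 → 10 → 19 → 37 → 26 → 4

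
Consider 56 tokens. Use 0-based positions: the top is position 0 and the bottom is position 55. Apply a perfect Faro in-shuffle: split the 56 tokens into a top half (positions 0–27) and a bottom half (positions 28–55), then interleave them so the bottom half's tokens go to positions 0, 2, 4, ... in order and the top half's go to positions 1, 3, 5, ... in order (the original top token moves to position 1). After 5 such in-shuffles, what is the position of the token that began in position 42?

Track the token's position through each in-shuffle:
42 → 28 → 0 → 1 → 3 → 7

7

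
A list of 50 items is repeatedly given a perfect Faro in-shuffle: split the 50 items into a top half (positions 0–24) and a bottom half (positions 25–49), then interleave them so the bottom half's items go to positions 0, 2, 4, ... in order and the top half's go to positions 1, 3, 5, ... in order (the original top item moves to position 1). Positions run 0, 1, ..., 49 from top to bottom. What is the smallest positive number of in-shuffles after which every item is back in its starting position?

8

The in-shuffle permutes the 50 positions with cycle lengths [2, 8, 8, 8, 8, 8, 8].
Every item is home exactly when every cycle has completed a whole number of laps, i.e. after lcm(2, 8) = 8 in-shuffles.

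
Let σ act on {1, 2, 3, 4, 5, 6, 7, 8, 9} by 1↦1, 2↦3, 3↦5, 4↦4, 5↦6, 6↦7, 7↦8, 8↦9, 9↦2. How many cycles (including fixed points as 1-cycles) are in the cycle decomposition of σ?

3

Cycle decomposition: (1) (2 3 5 6 7 8 9) (4).
3 cycles.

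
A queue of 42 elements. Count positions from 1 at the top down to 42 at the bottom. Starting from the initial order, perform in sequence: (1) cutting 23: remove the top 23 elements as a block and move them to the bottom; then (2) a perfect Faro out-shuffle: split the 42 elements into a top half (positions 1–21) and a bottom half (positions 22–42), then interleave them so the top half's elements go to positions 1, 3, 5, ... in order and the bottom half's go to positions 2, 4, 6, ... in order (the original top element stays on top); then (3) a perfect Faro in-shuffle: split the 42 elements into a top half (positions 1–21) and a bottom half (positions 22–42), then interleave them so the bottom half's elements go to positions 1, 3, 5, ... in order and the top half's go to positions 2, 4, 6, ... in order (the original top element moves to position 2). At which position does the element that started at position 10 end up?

32

Track the element from position 10 forward through each operation:
  after op 1 (cut 23): 10 → 29
  after op 2 (out-shuffle): 29 → 16
  after op 3 (in-shuffle): 16 → 32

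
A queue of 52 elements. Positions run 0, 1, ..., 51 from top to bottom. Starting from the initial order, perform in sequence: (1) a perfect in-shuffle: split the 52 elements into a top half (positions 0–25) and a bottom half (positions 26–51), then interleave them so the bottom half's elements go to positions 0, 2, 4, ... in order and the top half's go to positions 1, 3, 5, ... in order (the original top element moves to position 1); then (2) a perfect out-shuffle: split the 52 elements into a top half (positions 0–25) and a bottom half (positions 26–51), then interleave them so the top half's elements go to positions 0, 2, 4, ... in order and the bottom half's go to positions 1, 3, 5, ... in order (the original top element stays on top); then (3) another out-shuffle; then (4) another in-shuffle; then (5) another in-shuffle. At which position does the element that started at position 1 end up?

Track the element from position 1 forward through each operation:
  after op 1 (in-shuffle): 1 → 3
  after op 2 (out-shuffle): 3 → 6
  after op 3 (out-shuffle): 6 → 12
  after op 4 (in-shuffle): 12 → 25
  after op 5 (in-shuffle): 25 → 51

51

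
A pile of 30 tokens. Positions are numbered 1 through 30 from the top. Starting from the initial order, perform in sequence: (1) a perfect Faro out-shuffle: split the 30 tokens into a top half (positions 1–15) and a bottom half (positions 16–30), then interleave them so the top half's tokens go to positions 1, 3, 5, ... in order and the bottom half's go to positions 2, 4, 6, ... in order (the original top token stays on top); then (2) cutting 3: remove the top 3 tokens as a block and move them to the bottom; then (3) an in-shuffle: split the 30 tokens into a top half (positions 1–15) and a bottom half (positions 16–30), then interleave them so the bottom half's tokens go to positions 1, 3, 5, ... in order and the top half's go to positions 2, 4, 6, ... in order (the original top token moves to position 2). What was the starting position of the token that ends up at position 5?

Undo the operations in reverse order, starting from position 5:
  undo op 3 (in-shuffle, from bottom half): 5 ← 18
  undo op 2 (cut 3): 18 ← 21
  undo op 1 (out-shuffle, from top half): 21 ← 11
So the token at position 5 came from original position 11.

11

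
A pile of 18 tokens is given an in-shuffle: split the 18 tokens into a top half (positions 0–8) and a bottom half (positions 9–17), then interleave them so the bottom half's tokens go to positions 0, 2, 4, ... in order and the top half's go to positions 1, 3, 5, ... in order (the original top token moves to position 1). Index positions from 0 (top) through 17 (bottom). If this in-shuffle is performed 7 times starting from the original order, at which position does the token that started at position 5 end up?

7

Track the token's position through each in-shuffle:
5 → 11 → 4 → 9 → 0 → 1 → 3 → 7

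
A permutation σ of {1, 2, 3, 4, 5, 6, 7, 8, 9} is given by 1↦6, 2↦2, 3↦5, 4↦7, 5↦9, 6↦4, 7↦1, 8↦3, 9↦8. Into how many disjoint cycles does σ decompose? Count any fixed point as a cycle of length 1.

Cycle decomposition: (1 6 4 7) (2) (3 5 9 8).
3 cycles.

3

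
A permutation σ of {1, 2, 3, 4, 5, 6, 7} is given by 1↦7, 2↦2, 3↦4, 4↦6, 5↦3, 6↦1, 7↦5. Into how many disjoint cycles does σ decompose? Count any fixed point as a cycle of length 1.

2

Cycle decomposition: (1 7 5 3 4 6) (2).
2 cycles.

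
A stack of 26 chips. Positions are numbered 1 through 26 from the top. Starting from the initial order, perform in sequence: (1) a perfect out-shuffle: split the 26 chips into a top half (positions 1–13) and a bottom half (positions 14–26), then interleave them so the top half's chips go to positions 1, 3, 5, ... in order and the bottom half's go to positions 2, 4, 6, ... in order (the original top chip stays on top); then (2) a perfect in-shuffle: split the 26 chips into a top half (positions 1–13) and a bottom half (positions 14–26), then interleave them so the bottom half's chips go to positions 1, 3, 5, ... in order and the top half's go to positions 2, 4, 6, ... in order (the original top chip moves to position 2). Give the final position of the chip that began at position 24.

Track the chip from position 24 forward through each operation:
  after op 1 (out-shuffle): 24 → 22
  after op 2 (in-shuffle): 22 → 17

17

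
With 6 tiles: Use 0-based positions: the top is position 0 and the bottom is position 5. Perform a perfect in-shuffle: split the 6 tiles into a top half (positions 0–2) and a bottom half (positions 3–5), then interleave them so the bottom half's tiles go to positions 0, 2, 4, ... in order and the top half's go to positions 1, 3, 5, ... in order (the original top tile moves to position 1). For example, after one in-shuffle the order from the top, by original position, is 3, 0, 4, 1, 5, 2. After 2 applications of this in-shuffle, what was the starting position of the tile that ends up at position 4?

2

Work backwards from position 4, undoing one in-shuffle at a time:
4 ← 5 ← 2
So the tile now at position 4 started at position 2.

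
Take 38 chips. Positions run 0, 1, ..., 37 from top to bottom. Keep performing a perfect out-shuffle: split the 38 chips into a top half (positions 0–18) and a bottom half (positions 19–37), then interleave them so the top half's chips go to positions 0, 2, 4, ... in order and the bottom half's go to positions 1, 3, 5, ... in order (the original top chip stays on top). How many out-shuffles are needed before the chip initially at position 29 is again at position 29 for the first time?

36

Follow position 29 under repeated out-shuffles:
29 → 21 → 5 → 10 → 20 → 3 → 6 → 12 → ... → 29 (length 36)
It first returns after 36 out-shuffles.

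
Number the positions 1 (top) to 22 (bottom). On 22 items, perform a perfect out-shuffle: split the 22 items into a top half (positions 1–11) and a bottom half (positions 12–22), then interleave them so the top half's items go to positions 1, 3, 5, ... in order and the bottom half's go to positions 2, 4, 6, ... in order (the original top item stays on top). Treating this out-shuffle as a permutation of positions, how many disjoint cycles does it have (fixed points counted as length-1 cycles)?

7

Trace each unvisited position around until it returns:
(1) (2 3 5 9 17 12) (4 7 13) (6 11 21 20 18 14) (8 15) (10 19 16) (22)
7 cycles in total.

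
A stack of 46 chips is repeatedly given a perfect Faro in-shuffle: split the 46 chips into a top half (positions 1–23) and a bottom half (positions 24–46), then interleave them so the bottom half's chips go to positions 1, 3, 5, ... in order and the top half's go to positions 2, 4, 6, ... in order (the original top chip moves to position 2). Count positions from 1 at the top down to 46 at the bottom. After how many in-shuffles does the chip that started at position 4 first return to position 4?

Follow position 4 under repeated in-shuffles:
4 → 8 → 16 → 32 → 17 → 34 → 21 → 42 → ... → 4 (length 23)
It first returns after 23 in-shuffles.

23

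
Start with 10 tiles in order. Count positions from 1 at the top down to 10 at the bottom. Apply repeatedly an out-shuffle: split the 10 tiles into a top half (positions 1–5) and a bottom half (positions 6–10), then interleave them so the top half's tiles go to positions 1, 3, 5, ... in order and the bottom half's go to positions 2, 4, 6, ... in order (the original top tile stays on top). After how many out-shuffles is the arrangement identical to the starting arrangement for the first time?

The out-shuffle permutes the 10 positions with cycle lengths [1, 1, 2, 6].
Every tile is home exactly when every cycle has completed a whole number of laps, i.e. after lcm(1, 2, 6) = 6 out-shuffles.

6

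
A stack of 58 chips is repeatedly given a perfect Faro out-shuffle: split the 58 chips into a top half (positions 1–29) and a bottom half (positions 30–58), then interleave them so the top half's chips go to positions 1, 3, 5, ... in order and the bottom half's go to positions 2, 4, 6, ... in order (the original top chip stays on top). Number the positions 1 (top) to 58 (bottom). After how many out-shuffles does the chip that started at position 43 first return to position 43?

Follow position 43 under repeated out-shuffles:
43 → 28 → 55 → 52 → 46 → 34 → 10 → 19 → 37 → 16 → 31 → 4 → 7 → 13 → 25 → 49 → 40 → 22 → 43
It first returns after 18 out-shuffles.

18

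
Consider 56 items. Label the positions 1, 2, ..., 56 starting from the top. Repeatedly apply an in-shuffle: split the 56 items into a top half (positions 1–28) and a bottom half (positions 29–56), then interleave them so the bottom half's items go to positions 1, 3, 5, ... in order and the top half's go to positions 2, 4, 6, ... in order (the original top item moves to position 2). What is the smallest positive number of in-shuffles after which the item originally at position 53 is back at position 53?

18

Follow position 53 under repeated in-shuffles:
53 → 49 → 41 → 25 → 50 → 43 → 29 → 1 → 2 → 4 → 8 → 16 → 32 → 7 → 14 → 28 → 56 → 55 → 53
It first returns after 18 in-shuffles.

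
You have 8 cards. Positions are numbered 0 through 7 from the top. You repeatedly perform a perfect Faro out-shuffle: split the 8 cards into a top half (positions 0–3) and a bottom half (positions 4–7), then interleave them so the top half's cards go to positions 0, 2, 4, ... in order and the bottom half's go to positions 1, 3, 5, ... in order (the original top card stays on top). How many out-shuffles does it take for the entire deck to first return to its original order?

3

The out-shuffle permutes the 8 positions with cycle lengths [1, 1, 3, 3].
Every card is home exactly when every cycle has completed a whole number of laps, i.e. after lcm(1, 3) = 3 out-shuffles.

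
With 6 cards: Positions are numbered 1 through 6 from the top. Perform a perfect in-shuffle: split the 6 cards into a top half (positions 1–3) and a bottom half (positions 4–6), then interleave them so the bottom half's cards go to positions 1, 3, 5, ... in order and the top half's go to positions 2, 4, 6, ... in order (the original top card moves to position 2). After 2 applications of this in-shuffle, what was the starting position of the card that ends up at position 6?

5

Work backwards from position 6, undoing one in-shuffle at a time:
6 ← 3 ← 5
So the card now at position 6 started at position 5.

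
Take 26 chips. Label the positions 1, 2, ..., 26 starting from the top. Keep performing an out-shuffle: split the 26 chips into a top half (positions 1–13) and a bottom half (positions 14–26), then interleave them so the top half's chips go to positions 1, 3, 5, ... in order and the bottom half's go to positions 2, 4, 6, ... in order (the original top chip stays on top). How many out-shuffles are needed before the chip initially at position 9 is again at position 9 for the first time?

Follow position 9 under repeated out-shuffles:
9 → 17 → 8 → 15 → 4 → 7 → 13 → 25 → 24 → 22 → 18 → 10 → 19 → 12 → 23 → 20 → 14 → 2 → 3 → 5 → 9
It first returns after 20 out-shuffles.

20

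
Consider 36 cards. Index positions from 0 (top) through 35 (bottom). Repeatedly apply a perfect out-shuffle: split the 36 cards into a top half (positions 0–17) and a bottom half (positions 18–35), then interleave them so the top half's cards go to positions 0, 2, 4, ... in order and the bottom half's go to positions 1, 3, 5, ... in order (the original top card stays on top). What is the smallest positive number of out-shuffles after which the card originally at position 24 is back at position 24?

12

Follow position 24 under repeated out-shuffles:
24 → 13 → 26 → 17 → 34 → 33 → 31 → 27 → 19 → 3 → 6 → 12 → 24
It first returns after 12 out-shuffles.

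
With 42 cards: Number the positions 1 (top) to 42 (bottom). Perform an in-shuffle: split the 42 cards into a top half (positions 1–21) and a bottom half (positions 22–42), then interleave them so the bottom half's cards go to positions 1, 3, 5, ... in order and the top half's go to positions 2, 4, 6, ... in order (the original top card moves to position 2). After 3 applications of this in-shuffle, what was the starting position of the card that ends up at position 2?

Work backwards from position 2, undoing one in-shuffle at a time:
2 ← 1 ← 22 ← 11
So the card now at position 2 started at position 11.

11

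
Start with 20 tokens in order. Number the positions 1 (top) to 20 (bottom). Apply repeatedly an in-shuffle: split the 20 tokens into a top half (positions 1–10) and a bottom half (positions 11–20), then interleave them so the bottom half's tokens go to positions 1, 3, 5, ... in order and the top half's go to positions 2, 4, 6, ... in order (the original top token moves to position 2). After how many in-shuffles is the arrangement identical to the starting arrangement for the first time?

6

The in-shuffle permutes the 20 positions with cycle lengths [2, 3, 3, 6, 6].
Every token is home exactly when every cycle has completed a whole number of laps, i.e. after lcm(2, 3, 6) = 6 in-shuffles.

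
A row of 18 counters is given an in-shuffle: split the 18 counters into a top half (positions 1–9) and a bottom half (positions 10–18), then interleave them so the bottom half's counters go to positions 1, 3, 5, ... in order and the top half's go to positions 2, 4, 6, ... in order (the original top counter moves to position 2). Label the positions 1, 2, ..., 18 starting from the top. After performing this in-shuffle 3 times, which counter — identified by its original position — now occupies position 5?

3

Work backwards from position 5, undoing one in-shuffle at a time:
5 ← 12 ← 6 ← 3
So the counter now at position 5 started at position 3.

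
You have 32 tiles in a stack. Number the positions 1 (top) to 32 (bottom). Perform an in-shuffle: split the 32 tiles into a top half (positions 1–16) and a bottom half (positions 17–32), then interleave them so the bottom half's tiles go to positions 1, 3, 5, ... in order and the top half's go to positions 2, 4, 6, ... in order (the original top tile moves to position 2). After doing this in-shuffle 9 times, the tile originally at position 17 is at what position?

25

Track the tile's position through each in-shuffle:
17 → 1 → 2 → 4 → 8 → 16 → 32 → 31 → 29 → 25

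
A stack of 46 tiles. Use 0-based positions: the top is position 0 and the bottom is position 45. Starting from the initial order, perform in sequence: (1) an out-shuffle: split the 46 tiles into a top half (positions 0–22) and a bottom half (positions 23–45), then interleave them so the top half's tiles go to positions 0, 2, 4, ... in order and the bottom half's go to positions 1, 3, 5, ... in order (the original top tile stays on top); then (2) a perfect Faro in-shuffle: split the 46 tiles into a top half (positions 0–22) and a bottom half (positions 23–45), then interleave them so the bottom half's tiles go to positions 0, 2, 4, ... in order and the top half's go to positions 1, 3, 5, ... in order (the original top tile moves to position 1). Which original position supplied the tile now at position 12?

Undo the operations in reverse order, starting from position 12:
  undo op 2 (in-shuffle, from bottom half): 12 ← 29
  undo op 1 (out-shuffle, from bottom half): 29 ← 37
So the tile at position 12 came from original position 37.

37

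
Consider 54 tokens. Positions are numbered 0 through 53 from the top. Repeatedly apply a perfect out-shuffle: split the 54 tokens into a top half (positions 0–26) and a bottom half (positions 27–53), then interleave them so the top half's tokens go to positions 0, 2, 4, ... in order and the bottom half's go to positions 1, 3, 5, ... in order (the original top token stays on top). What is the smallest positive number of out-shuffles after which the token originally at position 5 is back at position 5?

Follow position 5 under repeated out-shuffles:
5 → 10 → 20 → 40 → 27 → 1 → 2 → 4 → ... → 5 (length 52)
It first returns after 52 out-shuffles.

52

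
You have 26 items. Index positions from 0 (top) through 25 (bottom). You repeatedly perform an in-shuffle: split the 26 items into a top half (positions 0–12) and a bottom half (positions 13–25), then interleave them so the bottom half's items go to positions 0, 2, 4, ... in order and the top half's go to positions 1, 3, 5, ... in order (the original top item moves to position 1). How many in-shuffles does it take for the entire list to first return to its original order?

18

The in-shuffle permutes the 26 positions with cycle lengths [2, 6, 18].
Every item is home exactly when every cycle has completed a whole number of laps, i.e. after lcm(2, 6, 18) = 18 in-shuffles.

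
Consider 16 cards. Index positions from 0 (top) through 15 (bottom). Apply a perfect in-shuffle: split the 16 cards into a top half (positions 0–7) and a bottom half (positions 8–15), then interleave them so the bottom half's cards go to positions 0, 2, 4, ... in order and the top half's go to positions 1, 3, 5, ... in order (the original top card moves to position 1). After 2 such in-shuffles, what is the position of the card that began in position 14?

8

Track the card's position through each in-shuffle:
14 → 12 → 8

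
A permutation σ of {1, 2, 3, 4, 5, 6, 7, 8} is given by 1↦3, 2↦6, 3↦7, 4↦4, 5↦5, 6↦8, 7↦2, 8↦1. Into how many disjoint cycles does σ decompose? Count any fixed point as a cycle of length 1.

Cycle decomposition: (1 3 7 2 6 8) (4) (5).
3 cycles.

3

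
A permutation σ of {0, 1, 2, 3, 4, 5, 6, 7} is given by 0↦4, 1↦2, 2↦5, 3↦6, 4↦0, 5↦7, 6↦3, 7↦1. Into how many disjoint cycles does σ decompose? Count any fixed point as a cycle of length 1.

Cycle decomposition: (0 4) (1 2 5 7) (3 6).
3 cycles.

3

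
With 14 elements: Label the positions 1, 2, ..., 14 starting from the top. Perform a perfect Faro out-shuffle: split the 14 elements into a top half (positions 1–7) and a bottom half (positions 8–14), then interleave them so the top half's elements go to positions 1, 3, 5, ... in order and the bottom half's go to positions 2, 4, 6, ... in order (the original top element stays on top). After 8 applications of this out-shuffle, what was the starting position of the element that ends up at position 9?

12

Work backwards from position 9, undoing one out-shuffle at a time:
9 ← 5 ← 3 ← 2 ← 8 ← 11 ← 6 ← 10 ← 12
So the element now at position 9 started at position 12.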